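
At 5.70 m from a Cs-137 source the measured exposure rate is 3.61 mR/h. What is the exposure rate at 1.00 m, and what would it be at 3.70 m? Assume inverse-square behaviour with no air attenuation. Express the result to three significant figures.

Applying the 1/r² law,
At 1.00 m: 3.61 × (5.70/1.00)² = 3.61 × 32.49 = 117.3 mR/h
At 3.70 m: (1.00/3.70)² = 0.07305, so 117.3 × 0.07305 = 8.569 mR/h.

117 mR/h; 8.57 mR/h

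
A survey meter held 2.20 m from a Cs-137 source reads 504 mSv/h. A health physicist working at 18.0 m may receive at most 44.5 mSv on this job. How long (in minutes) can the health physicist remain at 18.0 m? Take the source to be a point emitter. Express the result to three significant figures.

355 min

Since intensity falls as 1/r², rate at 18.0 m:
(2.20/18.0)² = 0.01494, so 504 × 0.01494 = 7.530 mSv/h.
Stay time = 44.5 mSv ÷ 7.530 mSv/h = 5.910 h = 354.6 min.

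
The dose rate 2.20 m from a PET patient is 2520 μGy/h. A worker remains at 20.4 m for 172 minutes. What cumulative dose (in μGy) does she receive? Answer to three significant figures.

Since intensity falls as 1/r², rate at 20.4 m:
2520 × (2.20/20.4)² = 2520 × 0.01163 = 29.31 μGy/h.
Dose = rate × time = 29.31 μGy/h × 2.867 h = 84.03 μGy.

84.0 μGy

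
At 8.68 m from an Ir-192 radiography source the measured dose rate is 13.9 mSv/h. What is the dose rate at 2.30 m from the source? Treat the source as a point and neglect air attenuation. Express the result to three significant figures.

198 mSv/h

Since intensity falls as 1/r², scaling from 8.68 m to 2.30 m:
(8.68/2.30)² = 14.24, so 13.9 × 14.24 = 197.9 mSv/h.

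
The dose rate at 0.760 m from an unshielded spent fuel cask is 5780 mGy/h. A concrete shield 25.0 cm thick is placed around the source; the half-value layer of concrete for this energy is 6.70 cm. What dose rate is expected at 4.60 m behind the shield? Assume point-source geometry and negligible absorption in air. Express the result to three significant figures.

11.9 mGy/h

Distance alone: 5780 × (0.760/4.60)² = 5780 × 0.02730 = 157.8 mGy/h.
Shield: 25.0/6.70 = 3.731 half-value layers → attenuation 2^(−3.731) = 0.07531.
Combined: 157.8 × 0.07531 = 11.88 mGy/h.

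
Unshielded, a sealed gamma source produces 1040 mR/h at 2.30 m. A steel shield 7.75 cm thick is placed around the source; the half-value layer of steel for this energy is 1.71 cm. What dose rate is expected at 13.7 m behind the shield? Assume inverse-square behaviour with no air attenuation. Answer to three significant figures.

Distance alone: (2.30/13.7)² = 0.02818, so 1040 × 0.02818 = 29.31 mR/h.
Shield: 7.75/1.71 = 4.532 half-value layers → attenuation 2^(−4.532) = 0.04322.
Combined: 29.31 × 0.04322 = 1.267 mR/h.

1.27 mR/h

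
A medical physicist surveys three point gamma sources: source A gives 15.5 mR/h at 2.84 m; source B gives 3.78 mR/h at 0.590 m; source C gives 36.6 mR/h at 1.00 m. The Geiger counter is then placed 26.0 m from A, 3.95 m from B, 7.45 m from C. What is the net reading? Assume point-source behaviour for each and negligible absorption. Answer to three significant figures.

By superposition, sum each source's inverse-square contribution:
A: 15.5 × (2.84/26.0)² = 0.1849 mR/h
B: 3.78 × (0.590/3.95)² = 0.08433 mR/h
C: 36.6 × (1.00/7.45)² = 0.6594 mR/h
Total = 0.1849 + 0.08433 + 0.6594 = 0.9286 mR/h.

0.929 mR/h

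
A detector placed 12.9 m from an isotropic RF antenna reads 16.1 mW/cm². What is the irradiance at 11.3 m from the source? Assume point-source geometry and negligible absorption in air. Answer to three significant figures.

21.0 mW/cm²

Intensity scales as (d₁/d₂)², so scaling from 12.9 m to 11.3 m:
(12.9/11.3)² = 1.303, so 16.1 × 1.303 = 20.98 mW/cm².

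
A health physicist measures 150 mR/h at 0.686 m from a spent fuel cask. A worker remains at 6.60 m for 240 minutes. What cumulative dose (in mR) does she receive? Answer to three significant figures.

Applying the 1/r² law, rate at 6.60 m:
150 × (0.686/6.60)² = 150 × 0.01080 = 1.620 mR/h.
Dose = rate × time = 1.620 mR/h × 4.000 h = 6.480 mR.

6.48 mR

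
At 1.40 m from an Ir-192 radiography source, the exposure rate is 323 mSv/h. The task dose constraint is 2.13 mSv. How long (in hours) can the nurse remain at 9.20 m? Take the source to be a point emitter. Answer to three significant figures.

0.285 h

Using I₁d₁² = I₂d₂², rate at 9.20 m:
323 × (1.40/9.20)² = 323 × 0.02316 = 7.481 mSv/h.
Stay time = 2.13 mSv ÷ 7.481 mSv/h = 0.2847 h.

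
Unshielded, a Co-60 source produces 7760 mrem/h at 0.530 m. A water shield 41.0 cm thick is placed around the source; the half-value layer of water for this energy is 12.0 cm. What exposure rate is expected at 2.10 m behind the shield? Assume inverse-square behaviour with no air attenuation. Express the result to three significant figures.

46.3 mrem/h

Distance alone: (0.530/2.10)² = 0.06370, so 7760 × 0.06370 = 494.3 mrem/h.
Shield: 41.0/12.0 = 3.417 half-value layers → attenuation 2^(−3.417) = 0.09362.
Combined: 494.3 × 0.09362 = 46.28 mrem/h.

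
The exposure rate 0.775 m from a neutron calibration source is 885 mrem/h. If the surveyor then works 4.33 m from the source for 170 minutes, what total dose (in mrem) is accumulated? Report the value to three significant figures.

Using I₁d₁² = I₂d₂², rate at 4.33 m:
885 × (0.775/4.33)² = 885 × 0.03204 = 28.36 mrem/h.
Dose = rate × time = 28.36 mrem/h × 2.833 h = 80.34 mrem.

80.3 mrem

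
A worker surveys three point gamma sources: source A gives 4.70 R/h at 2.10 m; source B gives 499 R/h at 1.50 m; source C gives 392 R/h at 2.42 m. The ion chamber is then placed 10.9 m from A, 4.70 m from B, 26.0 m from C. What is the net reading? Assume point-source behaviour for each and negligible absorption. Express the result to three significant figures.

By superposition, sum each source's inverse-square contribution:
A: 4.70 × (2.10/10.9)² = 0.1745 R/h
B: 499 × (1.50/4.70)² = 50.83 R/h
C: 392 × (2.42/26.0)² = 3.396 R/h
Total = 0.1745 + 50.83 + 3.396 = 54.40 R/h.

54.4 R/h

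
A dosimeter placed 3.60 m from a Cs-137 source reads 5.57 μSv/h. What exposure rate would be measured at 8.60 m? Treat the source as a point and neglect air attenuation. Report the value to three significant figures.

By the inverse-square law, scaling from 3.60 m to 8.60 m:
(3.60/8.60)² = 0.1752, so 5.57 × 0.1752 = 0.9759 μSv/h.

0.976 μSv/h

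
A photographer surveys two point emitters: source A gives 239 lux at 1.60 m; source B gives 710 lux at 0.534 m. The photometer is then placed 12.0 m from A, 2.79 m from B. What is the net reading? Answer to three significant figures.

Each source contributes Iᵢ·(dᵢ/rᵢ)²; contributions add.
A: 239 × (1.60/12.0)² = 4.249 lux
B: 710 × (0.534/2.79)² = 26.01 lux
Total = 4.249 + 26.01 = 30.26 lux.

30.3 lux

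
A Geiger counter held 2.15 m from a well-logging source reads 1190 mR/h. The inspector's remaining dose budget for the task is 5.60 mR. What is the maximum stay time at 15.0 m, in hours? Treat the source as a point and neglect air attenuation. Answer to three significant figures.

Applying the 1/r² law, rate at 15.0 m:
1190 × (2.15/15.0)² = 1190 × 0.02054 = 24.44 mR/h.
Stay time = 5.60 mR ÷ 24.44 mR/h = 0.2291 h.

0.229 h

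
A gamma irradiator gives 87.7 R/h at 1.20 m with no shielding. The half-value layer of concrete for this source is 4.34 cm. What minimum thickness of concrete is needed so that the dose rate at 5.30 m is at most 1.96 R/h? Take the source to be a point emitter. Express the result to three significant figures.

At 5.30 m, distance alone gives (1.20/5.30)² = 0.05126, so 87.7 × 0.05126 = 4.496 R/h.
Further attenuation needed: 4.496/1.96 = 2.294.
n = log₂(2.294) = 1.198 half-value layers.
Thickness = 1.198 × 4.34 cm = 5.199 cm.

5.20 cm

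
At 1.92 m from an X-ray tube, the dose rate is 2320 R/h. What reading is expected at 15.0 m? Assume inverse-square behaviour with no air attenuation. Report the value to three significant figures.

38.0 R/h

Intensity scales as (d₁/d₂)², so the rate at 15.0 m is
(1.92/15.0)² = 0.01638, so 2320 × 0.01638 = 38.00 R/h.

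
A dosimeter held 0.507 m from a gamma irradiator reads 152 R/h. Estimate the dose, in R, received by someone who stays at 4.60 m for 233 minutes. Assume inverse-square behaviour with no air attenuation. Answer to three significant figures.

Intensity scales as (d₁/d₂)², so rate at 4.60 m:
(0.507/4.60)² = 0.01215, so 152 × 0.01215 = 1.847 R/h.
Dose = rate × time = 1.847 R/h × 3.883 h = 7.172 R.

7.17 R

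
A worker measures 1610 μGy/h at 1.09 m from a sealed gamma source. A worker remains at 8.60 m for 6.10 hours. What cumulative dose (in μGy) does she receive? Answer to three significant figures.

By the inverse-square law, rate at 8.60 m:
1610 × (1.09/8.60)² = 1610 × 0.01606 = 25.86 μGy/h.
Dose = rate × time = 25.86 μGy/h × 6.100 h = 157.7 μGy.

158 μGy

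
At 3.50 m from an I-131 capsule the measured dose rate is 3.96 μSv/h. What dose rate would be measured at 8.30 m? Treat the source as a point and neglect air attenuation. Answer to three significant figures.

Using I₁d₁² = I₂d₂², scaling from 3.50 m to 8.30 m:
(3.50/8.30)² = 0.1778, so 3.96 × 0.1778 = 0.7041 μSv/h.

0.704 μSv/h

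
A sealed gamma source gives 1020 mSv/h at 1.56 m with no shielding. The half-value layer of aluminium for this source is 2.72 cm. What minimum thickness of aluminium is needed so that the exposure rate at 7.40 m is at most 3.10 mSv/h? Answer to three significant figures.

10.5 cm

At 7.40 m, distance alone gives 1020 × (1.56/7.40)² = 1020 × 0.04444 = 45.33 mSv/h.
Further attenuation needed: 45.33/3.10 = 14.62.
n = log₂(14.62) = 3.870 half-value layers.
Thickness = 3.870 × 2.72 cm = 10.53 cm.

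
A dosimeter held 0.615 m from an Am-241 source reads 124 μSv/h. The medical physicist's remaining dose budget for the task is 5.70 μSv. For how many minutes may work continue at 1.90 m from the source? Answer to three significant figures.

26.3 min

Applying the 1/r² law, rate at 1.90 m:
(0.615/1.90)² = 0.1048, so 124 × 0.1048 = 13.00 μSv/h.
Stay time = 5.70 μSv ÷ 13.00 μSv/h = 0.4385 h = 26.31 min.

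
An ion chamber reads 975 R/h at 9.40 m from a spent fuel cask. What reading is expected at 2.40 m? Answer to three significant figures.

By the inverse-square law, the rate at 2.40 m is
975 × (9.40/2.40)² = 975 × 15.34 = 14960 R/h.

15000 R/h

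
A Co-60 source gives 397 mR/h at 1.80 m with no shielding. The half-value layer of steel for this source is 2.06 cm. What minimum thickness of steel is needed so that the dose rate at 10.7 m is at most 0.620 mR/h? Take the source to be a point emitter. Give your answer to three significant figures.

8.61 cm

At 10.7 m, distance alone gives (1.80/10.7)² = 0.02830, so 397 × 0.02830 = 11.24 mR/h.
Further attenuation needed: 11.24/0.620 = 18.13.
n = log₂(18.13) = 4.180 half-value layers.
Thickness = 4.180 × 2.06 cm = 8.611 cm.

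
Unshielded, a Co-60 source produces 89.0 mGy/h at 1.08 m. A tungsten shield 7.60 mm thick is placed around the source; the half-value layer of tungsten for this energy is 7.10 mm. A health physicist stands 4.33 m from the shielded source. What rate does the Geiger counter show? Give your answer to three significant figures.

Distance alone: 89.0 × (1.08/4.33)² = 89.0 × 0.06221 = 5.537 mGy/h.
Shield: 7.60/7.10 = 1.070 half-value layers → attenuation 2^(−1.070) = 0.4763.
Combined: 5.537 × 0.4763 = 2.637 mGy/h.

2.64 mGy/h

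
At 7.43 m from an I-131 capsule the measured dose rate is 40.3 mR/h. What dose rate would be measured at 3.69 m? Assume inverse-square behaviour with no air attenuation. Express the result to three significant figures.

By the inverse-square law, scaling from 7.43 m to 3.69 m:
40.3 × (7.43/3.69)² = 40.3 × 4.054 = 163.4 mR/h.

163 mR/h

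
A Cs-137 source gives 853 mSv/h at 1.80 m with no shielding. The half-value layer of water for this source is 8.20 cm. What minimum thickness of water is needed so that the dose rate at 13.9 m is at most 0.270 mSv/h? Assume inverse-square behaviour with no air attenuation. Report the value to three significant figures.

47.0 cm

At 13.9 m, distance alone gives (1.80/13.9)² = 0.01677, so 853 × 0.01677 = 14.30 mSv/h.
Further attenuation needed: 14.30/0.270 = 52.96.
n = log₂(52.96) = 5.727 half-value layers.
Thickness = 5.727 × 8.20 cm = 46.96 cm.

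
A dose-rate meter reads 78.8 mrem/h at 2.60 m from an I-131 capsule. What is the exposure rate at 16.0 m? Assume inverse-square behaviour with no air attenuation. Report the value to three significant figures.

2.08 mrem/h

Using I₁d₁² = I₂d₂², the rate at 16.0 m is
78.8 × (2.60/16.0)² = 78.8 × 0.02641 = 2.081 mrem/h.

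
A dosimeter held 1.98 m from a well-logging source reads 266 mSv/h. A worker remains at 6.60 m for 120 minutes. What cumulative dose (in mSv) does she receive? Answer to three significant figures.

Intensity scales as (d₁/d₂)², so rate at 6.60 m:
(1.98/6.60)² = 0.09000, so 266 × 0.09000 = 23.94 mSv/h.
Dose = rate × time = 23.94 mSv/h × 2.000 h = 47.88 mSv.

47.9 mSv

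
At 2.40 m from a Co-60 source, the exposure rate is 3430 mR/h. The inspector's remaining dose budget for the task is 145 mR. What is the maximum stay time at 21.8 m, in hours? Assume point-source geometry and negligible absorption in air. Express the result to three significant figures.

3.49 h

Intensity scales as (d₁/d₂)², so rate at 21.8 m:
3430 × (2.40/21.8)² = 3430 × 0.01212 = 41.57 mR/h.
Stay time = 145 mR ÷ 41.57 mR/h = 3.488 h.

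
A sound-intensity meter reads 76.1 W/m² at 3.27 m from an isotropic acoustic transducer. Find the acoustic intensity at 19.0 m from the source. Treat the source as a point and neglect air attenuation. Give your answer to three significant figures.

2.25 W/m²

Intensity scales as (d₁/d₂)², so the rate at 19.0 m is
(3.27/19.0)² = 0.02962, so 76.1 × 0.02962 = 2.254 W/m².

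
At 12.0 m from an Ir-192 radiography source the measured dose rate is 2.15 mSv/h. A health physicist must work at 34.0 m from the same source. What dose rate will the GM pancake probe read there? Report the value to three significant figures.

0.268 mSv/h

By the inverse-square law, scaling from 12.0 m to 34.0 m:
(12.0/34.0)² = 0.1246, so 2.15 × 0.1246 = 0.2679 mSv/h.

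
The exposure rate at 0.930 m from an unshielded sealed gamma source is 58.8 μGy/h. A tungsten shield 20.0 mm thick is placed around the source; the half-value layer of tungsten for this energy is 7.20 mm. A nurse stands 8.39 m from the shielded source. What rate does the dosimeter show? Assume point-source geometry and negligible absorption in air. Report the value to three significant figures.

Distance alone: (0.930/8.39)² = 0.01229, so 58.8 × 0.01229 = 0.7227 μGy/h.
Shield: 20.0/7.20 = 2.778 half-value layers → attenuation 2^(−2.778) = 0.1458.
Combined: 0.7227 × 0.1458 = 0.1054 μGy/h.

0.105 μGy/h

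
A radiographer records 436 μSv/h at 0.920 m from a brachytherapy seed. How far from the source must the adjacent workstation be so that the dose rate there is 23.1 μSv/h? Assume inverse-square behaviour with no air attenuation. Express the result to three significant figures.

Applying the 1/r² law, d₂ = d₁·√(I₁/I₂).
I₁/I₂ = 436/23.1 = 18.87, so d₂ = 0.920 × √18.87 = 3.996 m.

4.00 m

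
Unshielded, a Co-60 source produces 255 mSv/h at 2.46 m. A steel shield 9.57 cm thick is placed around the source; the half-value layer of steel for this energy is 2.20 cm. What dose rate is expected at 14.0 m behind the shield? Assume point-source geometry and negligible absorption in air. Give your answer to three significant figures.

Distance alone: 255 × (2.46/14.0)² = 255 × 0.03088 = 7.874 mSv/h.
Shield: 9.57/2.20 = 4.350 half-value layers → attenuation 2^(−4.350) = 0.04904.
Combined: 7.874 × 0.04904 = 0.3861 mSv/h.

0.386 mSv/h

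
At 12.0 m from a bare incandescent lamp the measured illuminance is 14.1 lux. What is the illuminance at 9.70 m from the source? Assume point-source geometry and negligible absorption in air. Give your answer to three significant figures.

21.6 lux

Intensity scales as (d₁/d₂)², so scaling from 12.0 m to 9.70 m:
(12.0/9.70)² = 1.530, so 14.1 × 1.530 = 21.57 lux.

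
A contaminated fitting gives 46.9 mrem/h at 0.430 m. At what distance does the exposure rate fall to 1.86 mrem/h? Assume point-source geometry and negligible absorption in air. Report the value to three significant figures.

2.16 m

By the inverse-square law, d₂ = d₁·√(I₁/I₂).
I₁/I₂ = 46.9/1.86 = 25.22, so d₂ = 0.430 × √25.22 = 2.159 m.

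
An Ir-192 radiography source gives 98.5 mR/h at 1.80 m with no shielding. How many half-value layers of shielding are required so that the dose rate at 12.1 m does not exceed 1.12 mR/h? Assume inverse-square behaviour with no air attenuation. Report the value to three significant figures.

0.961 half-value layers

At 12.1 m, distance alone gives (1.80/12.1)² = 0.02213, so 98.5 × 0.02213 = 2.180 mR/h.
Further attenuation needed: 2.180/1.12 = 1.946.
n = log₂(1.946) = 0.9605 half-value layers.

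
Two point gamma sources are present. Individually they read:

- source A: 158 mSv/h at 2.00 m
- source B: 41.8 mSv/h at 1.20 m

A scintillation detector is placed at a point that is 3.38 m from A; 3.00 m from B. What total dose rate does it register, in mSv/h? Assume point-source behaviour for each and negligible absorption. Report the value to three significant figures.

62.0 mSv/h

Each source contributes Iᵢ·(dᵢ/rᵢ)²; contributions add.
A: 158 × (2.00/3.38)² = 55.32 mSv/h
B: 41.8 × (1.20/3.00)² = 6.688 mSv/h
Total = 55.32 + 6.688 = 62.01 mSv/h.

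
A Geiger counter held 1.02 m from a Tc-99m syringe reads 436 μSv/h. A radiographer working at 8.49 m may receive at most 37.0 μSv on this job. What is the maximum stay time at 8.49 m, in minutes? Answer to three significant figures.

353 min

By the inverse-square law, rate at 8.49 m:
436 × (1.02/8.49)² = 436 × 0.01443 = 6.291 μSv/h.
Stay time = 37.0 μSv ÷ 6.291 μSv/h = 5.881 h = 352.9 min.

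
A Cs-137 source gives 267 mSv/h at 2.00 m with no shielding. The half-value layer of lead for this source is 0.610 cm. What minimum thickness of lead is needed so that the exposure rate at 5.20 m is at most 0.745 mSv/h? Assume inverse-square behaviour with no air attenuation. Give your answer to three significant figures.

3.49 cm

At 5.20 m, distance alone gives (2.00/5.20)² = 0.1479, so 267 × 0.1479 = 39.49 mSv/h.
Further attenuation needed: 39.49/0.745 = 53.01.
n = log₂(53.01) = 5.728 half-value layers.
Thickness = 5.728 × 0.610 cm = 3.494 cm.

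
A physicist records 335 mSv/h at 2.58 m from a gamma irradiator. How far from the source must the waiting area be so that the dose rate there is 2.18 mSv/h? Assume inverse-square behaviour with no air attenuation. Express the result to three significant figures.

By the inverse-square law, d₂ = d₁·√(I₁/I₂).
I₁/I₂ = 335/2.18 = 153.7, so d₂ = 2.58 × √153.7 = 31.99 m.

32.0 m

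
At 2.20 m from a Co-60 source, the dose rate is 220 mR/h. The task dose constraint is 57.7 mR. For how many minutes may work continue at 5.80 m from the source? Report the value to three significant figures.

109 min

Intensity scales as (d₁/d₂)², so rate at 5.80 m:
220 × (2.20/5.80)² = 220 × 0.1439 = 31.66 mR/h.
Stay time = 57.7 mR ÷ 31.66 mR/h = 1.822 h = 109.3 min.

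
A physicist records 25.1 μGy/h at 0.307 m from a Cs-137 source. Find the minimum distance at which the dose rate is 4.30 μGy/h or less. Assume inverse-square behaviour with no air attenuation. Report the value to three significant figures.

Applying the 1/r² law, d₂ = d₁·√(I₁/I₂).
I₁/I₂ = 25.1/4.30 = 5.837, so d₂ = 0.307 × √5.837 = 0.7417 m.

0.742 m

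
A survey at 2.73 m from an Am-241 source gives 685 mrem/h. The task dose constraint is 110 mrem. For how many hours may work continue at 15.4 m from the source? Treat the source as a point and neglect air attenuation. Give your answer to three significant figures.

5.11 h

Intensity scales as (d₁/d₂)², so rate at 15.4 m:
(2.73/15.4)² = 0.03143, so 685 × 0.03143 = 21.53 mrem/h.
Stay time = 110 mrem ÷ 21.53 mrem/h = 5.109 h.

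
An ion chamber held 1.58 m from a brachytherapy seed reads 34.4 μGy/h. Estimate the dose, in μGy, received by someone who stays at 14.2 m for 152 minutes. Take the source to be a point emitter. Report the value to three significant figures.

Using I₁d₁² = I₂d₂², rate at 14.2 m:
(1.58/14.2)² = 0.01238, so 34.4 × 0.01238 = 0.4259 μGy/h.
Dose = rate × time = 0.4259 μGy/h × 2.533 h = 1.079 μGy.

1.08 μGy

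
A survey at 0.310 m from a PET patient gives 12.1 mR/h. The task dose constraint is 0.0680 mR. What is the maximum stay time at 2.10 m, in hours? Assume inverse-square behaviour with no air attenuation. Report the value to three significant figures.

By the inverse-square law, rate at 2.10 m:
(0.310/2.10)² = 0.02179, so 12.1 × 0.02179 = 0.2637 mR/h.
Stay time = 0.0680 mR ÷ 0.2637 mR/h = 0.2579 h.

0.258 h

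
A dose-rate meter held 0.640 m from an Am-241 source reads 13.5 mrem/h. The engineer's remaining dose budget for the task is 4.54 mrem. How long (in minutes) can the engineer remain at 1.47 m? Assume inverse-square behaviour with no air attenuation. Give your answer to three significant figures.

106 min

Using I₁d₁² = I₂d₂², rate at 1.47 m:
13.5 × (0.640/1.47)² = 13.5 × 0.1896 = 2.560 mrem/h.
Stay time = 4.54 mrem ÷ 2.560 mrem/h = 1.773 h = 106.4 min.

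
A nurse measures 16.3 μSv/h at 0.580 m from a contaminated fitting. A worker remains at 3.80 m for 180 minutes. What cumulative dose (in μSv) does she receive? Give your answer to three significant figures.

Intensity scales as (d₁/d₂)², so rate at 3.80 m:
(0.580/3.80)² = 0.02330, so 16.3 × 0.02330 = 0.3798 μSv/h.
Dose = rate × time = 0.3798 μSv/h × 3.000 h = 1.139 μSv.

1.14 μSv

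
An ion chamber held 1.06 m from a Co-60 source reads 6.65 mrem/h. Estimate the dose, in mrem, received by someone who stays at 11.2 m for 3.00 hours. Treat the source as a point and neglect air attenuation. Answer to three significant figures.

0.179 mrem

Intensity scales as (d₁/d₂)², so rate at 11.2 m:
(1.06/11.2)² = 0.008957, so 6.65 × 0.008957 = 0.05956 mrem/h.
Dose = rate × time = 0.05956 mrem/h × 3.000 h = 0.1787 mrem.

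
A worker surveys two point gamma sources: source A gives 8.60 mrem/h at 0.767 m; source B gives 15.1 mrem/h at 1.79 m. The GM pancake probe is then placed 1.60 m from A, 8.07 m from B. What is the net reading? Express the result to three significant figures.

By superposition, sum each source's inverse-square contribution:
A: 8.60 × (0.767/1.60)² = 1.976 mrem/h
B: 15.1 × (1.79/8.07)² = 0.7429 mrem/h
Total = 1.976 + 0.7429 = 2.719 mrem/h.

2.72 mrem/h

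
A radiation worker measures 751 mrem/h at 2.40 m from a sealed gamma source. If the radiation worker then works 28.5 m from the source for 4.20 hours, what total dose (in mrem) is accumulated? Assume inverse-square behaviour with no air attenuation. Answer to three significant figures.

22.4 mrem

Since intensity falls as 1/r², rate at 28.5 m:
751 × (2.40/28.5)² = 751 × 0.007091 = 5.325 mrem/h.
Dose = rate × time = 5.325 mrem/h × 4.200 h = 22.37 mrem.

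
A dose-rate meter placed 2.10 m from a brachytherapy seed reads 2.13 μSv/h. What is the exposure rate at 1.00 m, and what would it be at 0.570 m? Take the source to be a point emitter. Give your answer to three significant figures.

9.39 μSv/h; 28.9 μSv/h

Using I₁d₁² = I₂d₂²,
At 1.00 m: (2.10/1.00)² = 4.410, so 2.13 × 4.410 = 9.393 μSv/h
At 0.570 m: (1.00/0.570)² = 3.078, so 9.393 × 3.078 = 28.91 μSv/h.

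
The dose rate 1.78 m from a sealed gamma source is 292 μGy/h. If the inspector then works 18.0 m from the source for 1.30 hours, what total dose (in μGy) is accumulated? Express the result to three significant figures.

3.71 μGy

Since intensity falls as 1/r², rate at 18.0 m:
(1.78/18.0)² = 0.009779, so 292 × 0.009779 = 2.855 μGy/h.
Dose = rate × time = 2.855 μGy/h × 1.300 h = 3.712 μGy.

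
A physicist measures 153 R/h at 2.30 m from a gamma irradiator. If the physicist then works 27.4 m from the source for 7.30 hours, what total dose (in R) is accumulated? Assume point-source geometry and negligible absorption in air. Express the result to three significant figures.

Using I₁d₁² = I₂d₂², rate at 27.4 m:
(2.30/27.4)² = 0.007046, so 153 × 0.007046 = 1.078 R/h.
Dose = rate × time = 1.078 R/h × 7.300 h = 7.869 R.

7.87 R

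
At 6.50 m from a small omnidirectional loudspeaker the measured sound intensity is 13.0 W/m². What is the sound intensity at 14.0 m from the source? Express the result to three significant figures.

Since intensity falls as 1/r², scaling from 6.50 m to 14.0 m:
(6.50/14.0)² = 0.2156, so 13.0 × 0.2156 = 2.803 W/m².

2.80 W/m²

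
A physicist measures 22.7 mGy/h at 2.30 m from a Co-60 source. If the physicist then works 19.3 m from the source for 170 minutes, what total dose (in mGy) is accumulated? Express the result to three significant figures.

Using I₁d₁² = I₂d₂², rate at 19.3 m:
22.7 × (2.30/19.3)² = 22.7 × 0.01420 = 0.3223 mGy/h.
Dose = rate × time = 0.3223 mGy/h × 2.833 h = 0.9131 mGy.

0.913 mGy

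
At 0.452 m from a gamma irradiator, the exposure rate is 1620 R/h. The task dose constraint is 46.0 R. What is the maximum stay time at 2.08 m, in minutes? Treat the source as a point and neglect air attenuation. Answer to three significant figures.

Intensity scales as (d₁/d₂)², so rate at 2.08 m:
(0.452/2.08)² = 0.04722, so 1620 × 0.04722 = 76.50 R/h.
Stay time = 46.0 R ÷ 76.50 R/h = 0.6013 h = 36.08 min.

36.1 min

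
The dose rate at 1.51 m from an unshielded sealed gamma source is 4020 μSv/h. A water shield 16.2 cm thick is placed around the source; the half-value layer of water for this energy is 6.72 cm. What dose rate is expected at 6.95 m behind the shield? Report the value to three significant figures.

Distance alone: 4020 × (1.51/6.95)² = 4020 × 0.04720 = 189.7 μSv/h.
Shield: 16.2/6.72 = 2.411 half-value layers → attenuation 2^(−2.411) = 0.1880.
Combined: 189.7 × 0.1880 = 35.66 μSv/h.

35.7 μSv/h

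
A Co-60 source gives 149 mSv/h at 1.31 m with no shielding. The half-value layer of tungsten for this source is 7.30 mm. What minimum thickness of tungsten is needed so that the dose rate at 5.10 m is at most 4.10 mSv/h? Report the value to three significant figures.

9.21 mm

At 5.10 m, distance alone gives (1.31/5.10)² = 0.06598, so 149 × 0.06598 = 9.831 mSv/h.
Further attenuation needed: 9.831/4.10 = 2.398.
n = log₂(2.398) = 1.262 half-value layers.
Thickness = 1.262 × 7.30 mm = 9.213 mm.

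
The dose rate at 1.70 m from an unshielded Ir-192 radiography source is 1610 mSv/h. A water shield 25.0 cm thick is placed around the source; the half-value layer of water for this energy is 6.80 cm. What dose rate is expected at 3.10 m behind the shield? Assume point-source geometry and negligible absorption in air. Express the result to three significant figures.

Distance alone: 1610 × (1.70/3.10)² = 1610 × 0.3007 = 484.1 mSv/h.
Shield: 25.0/6.80 = 3.676 half-value layers → attenuation 2^(−3.676) = 0.07824.
Combined: 484.1 × 0.07824 = 37.88 mSv/h.

37.9 mSv/h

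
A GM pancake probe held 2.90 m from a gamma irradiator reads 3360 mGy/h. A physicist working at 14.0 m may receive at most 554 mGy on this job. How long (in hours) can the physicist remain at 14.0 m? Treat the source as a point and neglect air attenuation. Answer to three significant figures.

Applying the 1/r² law, rate at 14.0 m:
(2.90/14.0)² = 0.04291, so 3360 × 0.04291 = 144.2 mGy/h.
Stay time = 554 mGy ÷ 144.2 mGy/h = 3.842 h.

3.84 h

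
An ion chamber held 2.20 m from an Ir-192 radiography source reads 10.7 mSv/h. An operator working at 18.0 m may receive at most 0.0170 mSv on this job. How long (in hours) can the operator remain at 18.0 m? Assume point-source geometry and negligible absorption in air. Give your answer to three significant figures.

Using I₁d₁² = I₂d₂², rate at 18.0 m:
(2.20/18.0)² = 0.01494, so 10.7 × 0.01494 = 0.1599 mSv/h.
Stay time = 0.0170 mSv ÷ 0.1599 mSv/h = 0.1063 h.

0.106 h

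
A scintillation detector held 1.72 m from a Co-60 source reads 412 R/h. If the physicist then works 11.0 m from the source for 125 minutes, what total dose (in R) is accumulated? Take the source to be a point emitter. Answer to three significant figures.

Intensity scales as (d₁/d₂)², so rate at 11.0 m:
412 × (1.72/11.0)² = 412 × 0.02445 = 10.07 R/h.
Dose = rate × time = 10.07 R/h × 2.083 h = 20.98 R.

21.0 R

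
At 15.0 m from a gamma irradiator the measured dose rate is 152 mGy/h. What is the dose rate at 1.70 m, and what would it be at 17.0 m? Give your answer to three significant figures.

Since intensity falls as 1/r²,
At 1.70 m: (15.0/1.70)² = 77.85, so 152 × 77.85 = 11830 mGy/h
At 17.0 m: 11830 × (1.70/17.0)² = 11830 × 0.01000 = 118.3 mGy/h.

11800 mGy/h; 118 mGy/h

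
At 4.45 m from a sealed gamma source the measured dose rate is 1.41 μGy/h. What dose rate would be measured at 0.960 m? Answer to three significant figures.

Using I₁d₁² = I₂d₂², scaling from 4.45 m to 0.960 m:
1.41 × (4.45/0.960)² = 1.41 × 21.49 = 30.30 μGy/h.

30.3 μGy/h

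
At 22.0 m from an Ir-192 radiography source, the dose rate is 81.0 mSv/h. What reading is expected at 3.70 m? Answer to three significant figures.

2860 mSv/h

Applying the 1/r² law, the rate at 3.70 m is
(22.0/3.70)² = 35.35, so 81.0 × 35.35 = 2863 mSv/h.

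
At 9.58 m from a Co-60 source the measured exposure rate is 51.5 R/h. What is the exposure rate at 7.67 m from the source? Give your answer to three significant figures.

80.3 R/h

Since intensity falls as 1/r², scaling from 9.58 m to 7.67 m:
(9.58/7.67)² = 1.560, so 51.5 × 1.560 = 80.34 R/h.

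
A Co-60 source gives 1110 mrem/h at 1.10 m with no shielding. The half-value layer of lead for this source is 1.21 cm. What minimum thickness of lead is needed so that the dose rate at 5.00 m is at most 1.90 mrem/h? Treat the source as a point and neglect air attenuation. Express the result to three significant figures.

At 5.00 m, distance alone gives 1110 × (1.10/5.00)² = 1110 × 0.04840 = 53.72 mrem/h.
Further attenuation needed: 53.72/1.90 = 28.27.
n = log₂(28.27) = 4.821 half-value layers.
Thickness = 4.821 × 1.21 cm = 5.833 cm.

5.83 cm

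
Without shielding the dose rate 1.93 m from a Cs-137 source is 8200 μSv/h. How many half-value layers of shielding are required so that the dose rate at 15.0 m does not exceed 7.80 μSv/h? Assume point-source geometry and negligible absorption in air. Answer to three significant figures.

4.12 half-value layers

At 15.0 m, distance alone gives (1.93/15.0)² = 0.01656, so 8200 × 0.01656 = 135.8 μSv/h.
Further attenuation needed: 135.8/7.80 = 17.41.
n = log₂(17.41) = 4.122 half-value layers.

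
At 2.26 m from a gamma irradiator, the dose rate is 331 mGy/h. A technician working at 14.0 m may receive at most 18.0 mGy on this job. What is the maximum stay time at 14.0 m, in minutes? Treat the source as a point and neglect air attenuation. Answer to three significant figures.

125 min

By the inverse-square law, rate at 14.0 m:
331 × (2.26/14.0)² = 331 × 0.02606 = 8.626 mGy/h.
Stay time = 18.0 mGy ÷ 8.626 mGy/h = 2.087 h = 125.2 min.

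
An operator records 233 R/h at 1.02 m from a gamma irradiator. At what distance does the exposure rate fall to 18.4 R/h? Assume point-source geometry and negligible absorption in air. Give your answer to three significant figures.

3.63 m

By the inverse-square law, d₂ = d₁·√(I₁/I₂).
I₁/I₂ = 233/18.4 = 12.66, so d₂ = 1.02 × √12.66 = 3.629 m.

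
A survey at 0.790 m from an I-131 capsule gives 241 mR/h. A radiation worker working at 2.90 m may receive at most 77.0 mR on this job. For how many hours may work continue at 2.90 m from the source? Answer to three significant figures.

Applying the 1/r² law, rate at 2.90 m:
(0.790/2.90)² = 0.07421, so 241 × 0.07421 = 17.88 mR/h.
Stay time = 77.0 mR ÷ 17.88 mR/h = 4.306 h.

4.31 h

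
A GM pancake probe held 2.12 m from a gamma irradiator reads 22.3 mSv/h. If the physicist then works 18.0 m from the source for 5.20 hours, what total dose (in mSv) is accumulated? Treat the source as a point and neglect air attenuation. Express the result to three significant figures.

1.61 mSv

Applying the 1/r² law, rate at 18.0 m:
22.3 × (2.12/18.0)² = 22.3 × 0.01387 = 0.3093 mSv/h.
Dose = rate × time = 0.3093 mSv/h × 5.200 h = 1.608 mSv.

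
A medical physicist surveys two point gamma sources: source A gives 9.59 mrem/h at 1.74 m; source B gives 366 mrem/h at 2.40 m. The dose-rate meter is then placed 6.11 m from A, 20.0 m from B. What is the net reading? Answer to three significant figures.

6.05 mrem/h

Each source contributes Iᵢ·(dᵢ/rᵢ)²; contributions add.
A: 9.59 × (1.74/6.11)² = 0.7777 mrem/h
B: 366 × (2.40/20.0)² = 5.270 mrem/h
Total = 0.7777 + 5.270 = 6.048 mrem/h.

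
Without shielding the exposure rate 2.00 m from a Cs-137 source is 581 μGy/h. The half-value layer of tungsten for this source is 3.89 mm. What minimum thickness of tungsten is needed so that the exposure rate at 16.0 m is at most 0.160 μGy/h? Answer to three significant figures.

At 16.0 m, distance alone gives (2.00/16.0)² = 0.01562, so 581 × 0.01562 = 9.075 μGy/h.
Further attenuation needed: 9.075/0.160 = 56.72.
n = log₂(56.72) = 5.826 half-value layers.
Thickness = 5.826 × 3.89 mm = 22.66 mm.

22.7 mm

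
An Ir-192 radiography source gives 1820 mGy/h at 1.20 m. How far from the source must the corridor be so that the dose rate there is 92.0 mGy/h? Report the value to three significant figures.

Using I₁d₁² = I₂d₂², d₂ = d₁·√(I₁/I₂).
I₁/I₂ = 1820/92.0 = 19.78, so d₂ = 1.20 × √19.78 = 5.337 m.

5.34 m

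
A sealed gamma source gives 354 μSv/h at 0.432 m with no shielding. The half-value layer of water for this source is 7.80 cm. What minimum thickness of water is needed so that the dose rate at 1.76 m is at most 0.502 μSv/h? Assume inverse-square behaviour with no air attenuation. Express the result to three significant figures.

At 1.76 m, distance alone gives 354 × (0.432/1.76)² = 354 × 0.06025 = 21.33 μSv/h.
Further attenuation needed: 21.33/0.502 = 42.49.
n = log₂(42.49) = 5.409 half-value layers.
Thickness = 5.409 × 7.80 cm = 42.19 cm.

42.2 cm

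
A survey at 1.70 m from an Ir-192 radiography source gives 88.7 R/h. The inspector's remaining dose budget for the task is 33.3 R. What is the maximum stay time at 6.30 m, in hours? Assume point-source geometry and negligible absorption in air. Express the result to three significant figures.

5.16 h

Intensity scales as (d₁/d₂)², so rate at 6.30 m:
88.7 × (1.70/6.30)² = 88.7 × 0.07281 = 6.458 R/h.
Stay time = 33.3 R ÷ 6.458 R/h = 5.156 h.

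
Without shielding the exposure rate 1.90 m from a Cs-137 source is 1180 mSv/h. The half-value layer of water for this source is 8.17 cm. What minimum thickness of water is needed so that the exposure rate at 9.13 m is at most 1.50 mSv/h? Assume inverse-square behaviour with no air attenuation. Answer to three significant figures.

41.6 cm

At 9.13 m, distance alone gives (1.90/9.13)² = 0.04331, so 1180 × 0.04331 = 51.11 mSv/h.
Further attenuation needed: 51.11/1.50 = 34.07.
n = log₂(34.07) = 5.090 half-value layers.
Thickness = 5.090 × 8.17 cm = 41.59 cm.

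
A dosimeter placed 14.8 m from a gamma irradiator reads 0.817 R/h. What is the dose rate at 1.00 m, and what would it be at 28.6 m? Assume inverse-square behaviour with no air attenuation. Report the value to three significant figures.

Using I₁d₁² = I₂d₂²,
At 1.00 m: 0.817 × (14.8/1.00)² = 0.817 × 219.0 = 178.9 R/h
At 28.6 m: 178.9 × (1.00/28.6)² = 178.9 × 0.001223 = 0.2188 R/h.

179 R/h; 0.219 R/h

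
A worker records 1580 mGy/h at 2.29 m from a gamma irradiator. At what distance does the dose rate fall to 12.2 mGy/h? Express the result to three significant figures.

26.1 m

Applying the 1/r² law, d₂ = d₁·√(I₁/I₂).
I₁/I₂ = 1580/12.2 = 129.5, so d₂ = 2.29 × √129.5 = 26.06 m.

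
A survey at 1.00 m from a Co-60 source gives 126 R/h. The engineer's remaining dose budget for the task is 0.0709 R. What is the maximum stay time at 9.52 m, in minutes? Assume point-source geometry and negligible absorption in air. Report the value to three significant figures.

3.06 min

Since intensity falls as 1/r², rate at 9.52 m:
(1.00/9.52)² = 0.01103, so 126 × 0.01103 = 1.390 R/h.
Stay time = 0.0709 R ÷ 1.390 R/h = 0.05101 h = 3.061 min.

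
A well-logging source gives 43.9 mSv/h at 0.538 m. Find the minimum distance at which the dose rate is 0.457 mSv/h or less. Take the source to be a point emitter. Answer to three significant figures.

Since intensity falls as 1/r², d₂ = d₁·√(I₁/I₂).
I₁/I₂ = 43.9/0.457 = 96.06, so d₂ = 0.538 × √96.06 = 5.273 m.

5.27 m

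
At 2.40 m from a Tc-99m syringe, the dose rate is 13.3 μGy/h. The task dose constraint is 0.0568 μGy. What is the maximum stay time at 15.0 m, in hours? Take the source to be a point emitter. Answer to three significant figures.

Applying the 1/r² law, rate at 15.0 m:
(2.40/15.0)² = 0.02560, so 13.3 × 0.02560 = 0.3405 μGy/h.
Stay time = 0.0568 μGy ÷ 0.3405 μGy/h = 0.1668 h.

0.167 h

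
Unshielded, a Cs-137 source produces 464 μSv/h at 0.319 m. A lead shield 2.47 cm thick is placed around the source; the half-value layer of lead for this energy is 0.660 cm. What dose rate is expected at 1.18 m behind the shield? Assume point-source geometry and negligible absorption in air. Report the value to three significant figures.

2.53 μSv/h

Distance alone: (0.319/1.18)² = 0.07308, so 464 × 0.07308 = 33.91 μSv/h.
Shield: 2.47/0.660 = 3.742 half-value layers → attenuation 2^(−3.742) = 0.07474.
Combined: 33.91 × 0.07474 = 2.534 μSv/h.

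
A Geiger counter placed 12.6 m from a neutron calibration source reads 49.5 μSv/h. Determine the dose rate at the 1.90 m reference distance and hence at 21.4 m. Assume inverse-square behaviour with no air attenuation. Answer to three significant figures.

By the inverse-square law,
At 1.90 m: (12.6/1.90)² = 43.98, so 49.5 × 43.98 = 2177 μSv/h
At 21.4 m: 2177 × (1.90/21.4)² = 2177 × 0.007883 = 17.16 μSv/h.

2180 μSv/h; 17.2 μSv/h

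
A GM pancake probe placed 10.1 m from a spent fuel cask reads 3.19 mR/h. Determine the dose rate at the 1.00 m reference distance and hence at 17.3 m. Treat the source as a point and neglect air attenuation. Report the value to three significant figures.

325 mR/h; 1.09 mR/h

By the inverse-square law,
At 1.00 m: 3.19 × (10.1/1.00)² = 3.19 × 102.0 = 325.4 mR/h
At 17.3 m: (1.00/17.3)² = 0.003341, so 325.4 × 0.003341 = 1.087 mR/h.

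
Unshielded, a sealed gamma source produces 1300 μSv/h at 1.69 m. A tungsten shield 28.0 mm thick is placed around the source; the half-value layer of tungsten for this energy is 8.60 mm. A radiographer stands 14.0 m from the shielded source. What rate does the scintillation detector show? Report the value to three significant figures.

Distance alone: (1.69/14.0)² = 0.01457, so 1300 × 0.01457 = 18.94 μSv/h.
Shield: 28.0/8.60 = 3.256 half-value layers → attenuation 2^(−3.256) = 0.1047.
Combined: 18.94 × 0.1047 = 1.983 μSv/h.

1.98 μSv/h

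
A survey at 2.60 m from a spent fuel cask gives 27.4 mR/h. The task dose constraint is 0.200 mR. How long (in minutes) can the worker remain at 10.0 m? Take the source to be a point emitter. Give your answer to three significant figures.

Intensity scales as (d₁/d₂)², so rate at 10.0 m:
(2.60/10.0)² = 0.06760, so 27.4 × 0.06760 = 1.852 mR/h.
Stay time = 0.200 mR ÷ 1.852 mR/h = 0.1080 h = 6.480 min.

6.48 min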